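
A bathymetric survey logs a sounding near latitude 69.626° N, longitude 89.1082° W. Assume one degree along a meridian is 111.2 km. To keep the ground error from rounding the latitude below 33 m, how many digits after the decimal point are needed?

One degree of latitude covers 111200 m.
With N decimal places the half-ulp bound is 0.5·10⁻ᴺ°, or 0.5·10⁻ᴺ × 111200 m on the ground.
Setting 55600 × 10⁻ᴺ ≤ 33 gives 10ᴺ ≥ 1685, i.e. N ≥ 3.23.
So 4 decimal places suffice (5.56 m); 3 would allow up to 55.6 m.

4 decimal places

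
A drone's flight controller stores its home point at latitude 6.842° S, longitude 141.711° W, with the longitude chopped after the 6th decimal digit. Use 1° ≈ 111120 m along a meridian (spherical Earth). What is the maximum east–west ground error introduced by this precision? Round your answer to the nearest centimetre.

11 centimetres

Truncating at 6 decimal places can drop up to a full unit in the last place, so the longitude may be off by as much as 1e-06°.
At latitude 6.842° a degree of longitude spans 111120 m × cos 6.842° = 111120 × 0.9929 ≈ 110329 m.
Maximum E–W displacement: 1e-06 × 110329 = 0.110329 m.
That is 0.110329 m = 11.033 cm.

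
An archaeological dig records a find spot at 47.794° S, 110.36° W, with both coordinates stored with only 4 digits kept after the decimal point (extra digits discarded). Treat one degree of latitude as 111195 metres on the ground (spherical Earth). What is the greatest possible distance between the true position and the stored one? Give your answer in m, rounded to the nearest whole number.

Truncating at 4 decimal places can drop up to a full unit in the last place, so each coordinate may be off by as much as 0.0001°.
Latitude error → 0.0001 × 111195 = 11.1195 m along the meridian.
Longitude error → 0.0001 × 111195 × cos 47.794° = 0.0001 × 111195 × 0.6718 ≈ 7.47006 m.
Combining orthogonally: (11.1195² + 7.47006²)^½ ≈ 13.3957 m.

13 m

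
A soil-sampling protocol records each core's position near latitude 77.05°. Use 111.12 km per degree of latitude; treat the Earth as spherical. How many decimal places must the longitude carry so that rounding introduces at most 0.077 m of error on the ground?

6

At 77.05° one degree of longitude covers 111120 × cos 77.05° ≈ 111120 × 0.2241 ≈ 24902.1 m.
Rounding to N decimal places gives at most 0.5 × 10⁻ᴺ degrees of error, i.e. 0.5 × 10⁻ᴺ × 24902.1 m.
Need 0.5 × 24902.1 × 10⁻ᴺ ≤ 0.077 → 10⁻ᴺ ≤ 6.184e-06, so N ≥ 5.21.
At 5 places the error can reach 0.125 m, but 6 places keeps it to 0.0125 m.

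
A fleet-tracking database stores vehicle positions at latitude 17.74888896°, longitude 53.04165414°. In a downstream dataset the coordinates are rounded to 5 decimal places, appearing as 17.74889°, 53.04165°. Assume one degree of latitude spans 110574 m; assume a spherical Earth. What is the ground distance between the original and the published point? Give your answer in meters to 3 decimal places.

The latitude changed by -0.00000104° and the longitude by +0.00000414°.
N–S: -0.00000104° × 110574 m/° = -0.114997 m.
East–west at this latitude: 0.00000414° × 110574 × cos 17.7489° ≈ 0.00000414 × 105311 = 0.435987 m.
Hypotenuse of the two orthogonal shifts: √(0.114997² + 0.435987²) = 0.450898 m.

0.451 meters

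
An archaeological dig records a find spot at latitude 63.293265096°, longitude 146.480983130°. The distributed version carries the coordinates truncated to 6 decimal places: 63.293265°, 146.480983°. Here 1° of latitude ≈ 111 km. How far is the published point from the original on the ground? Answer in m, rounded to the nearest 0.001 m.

Δlat = 63.293265096 − 63.293265 = +0.000000096°; Δlon = 146.480983130 − 146.480983 = +0.000000130°.
N–S: 0.000000096° × 111000 m/° = 0.010656 m.
East–west at this latitude: 0.000000130° × 111000 × cos 63.2933° ≈ 0.000000130 × 49886.1 = 0.00648519 m.
Distance: √(0.010656² + 0.00648519²) ≈ 0.0124743 m.

0.012 m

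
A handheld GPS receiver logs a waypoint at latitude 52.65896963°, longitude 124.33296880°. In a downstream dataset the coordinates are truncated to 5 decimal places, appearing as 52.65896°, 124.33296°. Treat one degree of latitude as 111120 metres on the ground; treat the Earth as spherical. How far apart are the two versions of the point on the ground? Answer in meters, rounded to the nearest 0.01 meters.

1.22 meters

The latitude changed by +0.00000963° and the longitude by +0.00000880°.
North–south shift: 0.00000963 × 111120 = 1.07009 m.
East–west at this latitude: 0.00000880° × 111120 × cos 52.659° ≈ 0.00000880 × 67400.7 = 0.593126 m.
Combined displacement = (1.07009² + 0.593126²)^½ ≈ 1.22347 m.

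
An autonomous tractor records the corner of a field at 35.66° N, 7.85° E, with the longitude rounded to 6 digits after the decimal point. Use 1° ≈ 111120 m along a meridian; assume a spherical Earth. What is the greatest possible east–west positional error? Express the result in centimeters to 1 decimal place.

4.5 centimeters

Rounding to 6 decimal places leaves the longitude within ±5e-07° of the true value.
One degree of longitude at 35.66° is 111120 × cos 35.66° ≈ 111120 × 0.8125 = 90284 m.
East–west error: 5e-07° × 90284 m/° ≈ 0.045142 m.
That is 0.045142 m = 4.5142 cm.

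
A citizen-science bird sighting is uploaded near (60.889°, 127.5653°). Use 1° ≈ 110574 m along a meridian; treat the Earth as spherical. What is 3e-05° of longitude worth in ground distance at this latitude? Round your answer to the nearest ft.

One degree of longitude here spans 110574 × cos 60.889° = 110574 × 0.4865 ≈ 53794.6 m; 3e-05° of that is 1.61384 m.
In feet: 1.61384 m ÷ 0.3048 ≈ 5.2947 ft.

5 ft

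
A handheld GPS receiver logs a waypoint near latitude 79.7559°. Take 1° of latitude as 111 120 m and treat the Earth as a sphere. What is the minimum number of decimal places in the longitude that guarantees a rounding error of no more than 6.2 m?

4

At 79.7559° one degree of longitude covers 111120 × cos 79.7559° ≈ 111120 × 0.1778 ≈ 19761.8 m.
Rounding to N decimal places gives at most 0.5 × 10⁻ᴺ degrees of error, i.e. 0.5 × 10⁻ᴺ × 19761.8 m.
Setting 9880.91 × 10⁻ᴺ ≤ 6.2 gives 10ᴺ ≥ 1594, i.e. N ≥ 3.20.
N = 3 would give 9.88 m (too coarse); N = 4 gives 0.988 m ≤ 6.2 m.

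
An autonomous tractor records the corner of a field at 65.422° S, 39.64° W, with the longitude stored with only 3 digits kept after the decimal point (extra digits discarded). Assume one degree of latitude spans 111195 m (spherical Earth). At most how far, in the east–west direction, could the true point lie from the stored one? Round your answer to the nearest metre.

Truncating at 3 decimal places can drop up to a full unit in the last place, so the longitude may be off by as much as 0.001°.
At latitude 65.422° a degree of longitude spans 111195 m × cos 65.422° = 111195 × 0.4159 ≈ 46249.5 m.
Maximum E–W displacement: 0.001 × 46249.5 = 46.2495 m.

46 metres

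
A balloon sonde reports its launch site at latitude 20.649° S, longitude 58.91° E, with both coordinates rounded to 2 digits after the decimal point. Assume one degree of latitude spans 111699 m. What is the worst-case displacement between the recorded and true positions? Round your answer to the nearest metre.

Rounding to 2 decimal places leaves each coordinate within ±0.005° of the true value.
Latitude error → 0.005 × 111699 = 558.495 m along the meridian.
East–west component at 20.649°: 0.005° × 111699 × cos 20.649° ≈ 0.005 × 104523 ≈ 522.616 m.
Combining orthogonally: (558.495² + 522.616²)^½ ≈ 764.882 m.

765 metres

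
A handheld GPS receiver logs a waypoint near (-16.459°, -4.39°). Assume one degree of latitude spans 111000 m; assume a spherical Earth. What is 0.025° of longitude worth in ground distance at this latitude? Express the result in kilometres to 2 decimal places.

One degree of longitude here spans 111000 × cos 16.459° = 111000 × 0.9590 ≈ 106452 m; 0.025° of that is 2661.29 m.
That is 2661.29 m = 2.6613 km.

2.66 kilometres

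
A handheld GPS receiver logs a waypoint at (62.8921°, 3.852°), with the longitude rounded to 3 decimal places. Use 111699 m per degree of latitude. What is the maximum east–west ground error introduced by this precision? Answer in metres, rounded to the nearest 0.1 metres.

25.4 metres

Rounding to 3 decimal places leaves the longitude within ±0.0005° of the true value.
Parallels shrink by cos φ, so at 62.8921° a degree of longitude is 111699 × 0.4557 ≈ 50897.6 m.
East–west error: 0.0005° × 50897.6 m/° ≈ 25.4488 m.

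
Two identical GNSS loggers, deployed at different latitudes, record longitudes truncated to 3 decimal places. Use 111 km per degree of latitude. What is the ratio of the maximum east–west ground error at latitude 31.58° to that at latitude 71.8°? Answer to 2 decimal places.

2.73

Truncating at 3 decimal places can drop up to a full unit in the last place, so the longitude may be off by as much as 0.001°.
Error at 31.58° = 0.001° × 111000 × cos 31.58° ≈ 111 × 0.8519 = 94.562 m.
Error at 71.8° = 0.001° × 111000 × cos 71.8° ≈ 111 × 0.3123 = 34.669 m.
The ratio reduces to cos 31.58° / cos 71.8° = 0.8519/0.3123 ≈ 2.7276.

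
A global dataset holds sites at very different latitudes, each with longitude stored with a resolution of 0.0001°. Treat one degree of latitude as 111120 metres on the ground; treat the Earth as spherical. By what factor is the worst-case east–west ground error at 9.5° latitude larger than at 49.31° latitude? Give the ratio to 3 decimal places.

1.513

With a 0.0001° grid the true value lies within half a step, ±0.0001°/2 = ±5e-05°, of the stored one.
At 9.5°: 5e-05° × 111120 × cos 9.5° = 5e-05 × 111120 × 0.9863 ≈ 5.4798 m.
At 49.31°: 5e-05° × 111120 × cos 49.31° = 5e-05 × 111120 × 0.6520 ≈ 3.6223 m.
Ratio: 5.4798 / 3.6223 = cos 9.5° / cos 49.31° ≈ 1.5128.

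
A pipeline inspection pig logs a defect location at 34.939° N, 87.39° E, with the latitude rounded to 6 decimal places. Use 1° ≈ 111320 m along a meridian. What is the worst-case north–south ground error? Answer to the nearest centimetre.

Rounding to 6 decimal places leaves the latitude within ±5e-07° of the true value.
So the N–S error is at most 5e-07 × 111320 = 0.05566 m.
That is 0.05566 m = 5.566 cm.

6 centimetres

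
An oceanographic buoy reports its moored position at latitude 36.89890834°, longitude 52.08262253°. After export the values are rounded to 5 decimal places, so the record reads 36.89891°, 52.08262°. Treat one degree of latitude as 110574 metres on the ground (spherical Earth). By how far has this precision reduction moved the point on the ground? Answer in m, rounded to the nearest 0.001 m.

Δlat = 36.89890834 − 36.89891 = -0.00000166°; Δlon = 52.08262253 − 52.08262 = +0.00000253°.
North–south shift: -0.00000166 × 110574 = -0.183553 m.
E–W at 36.8989°: 0.00000253° × 110574 × cos 36.8989° = 0.00000253 × 110574 × 0.7997 ≈ 0.223717 m.
Combined displacement = (0.183553² + 0.223717²)^½ ≈ 0.28938 m.

0.289 m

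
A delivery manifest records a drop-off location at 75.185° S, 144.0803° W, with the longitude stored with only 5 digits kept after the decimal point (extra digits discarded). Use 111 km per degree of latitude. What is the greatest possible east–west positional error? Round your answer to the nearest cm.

28 cm

Truncating at 5 decimal places can drop up to a full unit in the last place, so the longitude may be off by as much as 1e-05°.
Parallels shrink by cos φ, so at 75.185° a degree of longitude is 111000 × 0.2557 ≈ 28382.6 m.
East–west error: 1e-05° × 28382.6 m/° ≈ 0.283826 m.
That is 0.283826 m = 28.383 cm.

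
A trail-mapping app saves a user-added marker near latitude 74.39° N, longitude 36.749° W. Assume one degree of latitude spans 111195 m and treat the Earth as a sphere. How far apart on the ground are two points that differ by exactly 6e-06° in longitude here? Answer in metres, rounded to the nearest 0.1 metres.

At 74.39° a degree of longitude is 111195 × cos 74.39° ≈ 29921.2 m, so 6e-06° corresponds to 0.179527 m.

0.2 metres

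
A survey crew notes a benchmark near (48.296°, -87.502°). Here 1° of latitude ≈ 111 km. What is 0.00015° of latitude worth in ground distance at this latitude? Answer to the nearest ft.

55 ft

Along a meridian 0.00015° is 0.00015 × 111000 = 16.65 m.
In feet: 16.65 m ÷ 0.3048 ≈ 54.626 ft.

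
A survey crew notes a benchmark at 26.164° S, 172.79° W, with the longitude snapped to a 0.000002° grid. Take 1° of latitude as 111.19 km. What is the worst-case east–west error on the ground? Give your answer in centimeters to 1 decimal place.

With a 0.000002° grid the true value lies within half a step, ±0.000002°/2 = ±1e-06°, of the stored one.
Parallels shrink by cos φ, so at 26.164° a degree of longitude is 111190 × 0.8975 ≈ 99797 m.
East–west error: 1e-06° × 99797 m/° ≈ 0.099797 m.
That is 0.099797 m = 9.9797 cm.

10.0 centimeters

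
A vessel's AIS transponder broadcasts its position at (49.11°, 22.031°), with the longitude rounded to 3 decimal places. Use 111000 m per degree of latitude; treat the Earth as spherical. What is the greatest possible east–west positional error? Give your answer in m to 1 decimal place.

36.3 m

Rounding to 3 decimal places leaves the longitude within ±0.0005° of the true value.
Parallels shrink by cos φ, so at 49.11° a degree of longitude is 111000 × 0.6546 ≈ 72661.6 m.
East–west error: 0.0005° × 72661.6 m/° ≈ 36.3308 m.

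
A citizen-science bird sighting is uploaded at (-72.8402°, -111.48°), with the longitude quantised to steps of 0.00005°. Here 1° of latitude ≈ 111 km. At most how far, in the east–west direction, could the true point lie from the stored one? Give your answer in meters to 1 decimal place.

0.8 meters

With a 0.00005° grid the true value lies within half a step, ±0.00005°/2 = ±2.5e-05°, of the stored one.
One degree of longitude at 72.8402° is 111000 × cos 72.8402° ≈ 111000 × 0.2950 = 32749.2 m.
So at most 2.5e-05° × 32749.2 ≈ 0.81873 m east–west.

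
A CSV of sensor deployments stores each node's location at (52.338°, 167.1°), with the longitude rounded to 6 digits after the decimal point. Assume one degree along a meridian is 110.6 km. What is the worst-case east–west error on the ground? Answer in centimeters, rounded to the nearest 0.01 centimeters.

3.38 centimeters

Rounding to 6 decimal places leaves the longitude within ±5e-07° of the true value.
At latitude 52.338° a degree of longitude spans 110600 m × cos 52.338° = 110600 × 0.6110 ≈ 67576.8 m.
Maximum E–W displacement: 5e-07 × 67576.8 = 0.0337884 m.
That is 0.0337884 m = 3.3788 cm.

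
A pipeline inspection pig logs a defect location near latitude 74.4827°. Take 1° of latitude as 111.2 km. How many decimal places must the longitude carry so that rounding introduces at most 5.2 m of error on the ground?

At 74.4827° one degree of longitude covers 111200 × cos 74.4827° ≈ 111200 × 0.2675 ≈ 29749.3 m.
N decimal places → at most half a unit in the last place, 0.5 × 10⁻ᴺ° = 29749.3/2 × 10⁻ᴺ m.
Setting 14874.6 × 10⁻ᴺ ≤ 5.2 gives 10ᴺ ≥ 2861, i.e. N ≥ 3.46.
At 3 places the error can reach 14.9 m, but 4 places keeps it to 1.49 m.

4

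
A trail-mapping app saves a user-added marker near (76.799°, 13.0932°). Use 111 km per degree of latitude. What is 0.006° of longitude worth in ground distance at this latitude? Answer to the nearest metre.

At 76.799° a degree of longitude is 111000 × cos 76.799° ≈ 25348.8 m, so 0.006° corresponds to 152.093 m.

152 metres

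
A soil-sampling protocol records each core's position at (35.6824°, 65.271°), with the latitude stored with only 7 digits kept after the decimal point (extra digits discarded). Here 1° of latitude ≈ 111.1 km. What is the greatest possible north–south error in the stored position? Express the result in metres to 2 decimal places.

Truncating at 7 decimal places can drop up to a full unit in the last place, so the latitude may be off by as much as 1e-07°.
Along the meridian that is 1e-07° × 111100 m/° = 0.01111 m.

0.01 metres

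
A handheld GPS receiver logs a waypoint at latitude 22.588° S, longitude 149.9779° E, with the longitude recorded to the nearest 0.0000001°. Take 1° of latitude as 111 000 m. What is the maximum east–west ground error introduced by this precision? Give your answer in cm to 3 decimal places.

Rounding to 7 decimal places leaves the longitude within ±5e-08° of the true value.
One degree of longitude at 22.588° is 111000 × cos 22.588° ≈ 111000 × 0.9233 = 102485 m.
So at most 5e-08° × 102485 ≈ 0.00512426 m east–west.
That is 0.00512426 m = 0.51243 cm.

0.512 cm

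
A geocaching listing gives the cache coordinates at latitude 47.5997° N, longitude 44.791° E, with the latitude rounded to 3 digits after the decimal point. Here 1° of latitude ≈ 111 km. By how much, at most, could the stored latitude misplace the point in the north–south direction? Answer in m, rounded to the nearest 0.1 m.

55.5 m

Rounding to 3 decimal places leaves the latitude within ±0.0005° of the true value.
Along the meridian that is 0.0005° × 111000 m/° = 55.5 m.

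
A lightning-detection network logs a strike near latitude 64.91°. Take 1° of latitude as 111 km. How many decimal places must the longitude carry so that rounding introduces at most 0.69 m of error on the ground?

At 64.91° one degree of longitude covers 111000 × cos 64.91° ≈ 111000 × 0.4240 ≈ 47068.6 m.
With N decimal places the half-ulp bound is 0.5·10⁻ᴺ°, or 0.5·10⁻ᴺ × 47068.6 m on the ground.
Setting 23534.3 × 10⁻ᴺ ≤ 0.69 gives 10ᴺ ≥ 3.411e+04, i.e. N ≥ 4.53.
At 4 places the error can reach 2.35 m, but 5 places keeps it to 0.235 m.

5 decimal places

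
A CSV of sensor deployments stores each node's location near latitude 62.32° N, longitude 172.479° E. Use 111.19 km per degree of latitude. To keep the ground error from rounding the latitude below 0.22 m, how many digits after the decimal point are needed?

One degree of latitude covers 111190 m.
N decimal places → at most half a unit in the last place, 0.5 × 10⁻ᴺ° = 111190/2 × 10⁻ᴺ m.
Need 0.5 × 111190 × 10⁻ᴺ ≤ 0.22 → 10⁻ᴺ ≤ 3.957e-06, so N ≥ 5.40.
At 5 places the error can reach 0.556 m, but 6 places keeps it to 0.0556 m.

6 decimal places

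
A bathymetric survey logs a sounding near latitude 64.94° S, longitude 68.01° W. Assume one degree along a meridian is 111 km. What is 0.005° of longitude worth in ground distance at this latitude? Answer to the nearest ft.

0.005° of longitude at 64.94° is 0.005 × 111000 × cos 64.94° ≈ 0.005 × 47015.9 = 235.08 m.
In feet: 235.08 m ÷ 0.3048 ≈ 771.26 ft.

771 ft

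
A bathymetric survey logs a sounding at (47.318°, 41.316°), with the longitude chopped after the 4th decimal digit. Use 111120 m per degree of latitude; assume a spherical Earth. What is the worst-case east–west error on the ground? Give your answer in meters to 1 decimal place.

Truncating at 4 decimal places can drop up to a full unit in the last place, so the longitude may be off by as much as 0.0001°.
Parallels shrink by cos φ, so at 47.318° a degree of longitude is 111120 × 0.6779 ≈ 75331.4 m.
So at most 0.0001° × 75331.4 ≈ 7.53314 m east–west.

7.5 meters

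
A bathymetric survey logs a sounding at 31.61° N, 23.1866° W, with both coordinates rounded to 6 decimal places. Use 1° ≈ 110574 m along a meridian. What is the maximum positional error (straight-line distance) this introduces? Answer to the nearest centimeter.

Rounding to 6 decimal places leaves each coordinate within ±5e-07° of the true value.
North–south component: 5e-07° × 110574 = 0.055287 m.
E–W at 31.61°: 5e-07° × 110574 × cos 31.61° = 5e-07 × 110574 × 0.8516 ≈ 0.0470844 m.
The two errors are perpendicular, so the maximum displacement is √(0.055287² + 0.0470844²) ≈ 0.0726195 m.
That is 0.0726195 m = 7.2619 cm.

7 centimeters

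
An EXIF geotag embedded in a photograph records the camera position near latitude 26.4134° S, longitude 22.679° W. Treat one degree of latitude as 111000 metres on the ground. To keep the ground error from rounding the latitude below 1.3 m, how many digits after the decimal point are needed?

One degree of latitude covers 111000 m.
With N decimal places the half-ulp bound is 0.5·10⁻ᴺ°, or 0.5·10⁻ᴺ × 111000 m on the ground.
Setting 55500 × 10⁻ᴺ ≤ 1.3 gives 10ᴺ ≥ 4.269e+04, i.e. N ≥ 4.63.
At 4 places the error can reach 5.55 m, but 5 places keeps it to 0.555 m.

5 decimal places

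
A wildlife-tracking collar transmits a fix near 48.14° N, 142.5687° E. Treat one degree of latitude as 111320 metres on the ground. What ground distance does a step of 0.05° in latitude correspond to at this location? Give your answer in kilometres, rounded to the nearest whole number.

6 kilometres

0.05° × 111320 m/° = 5566 m.
That is 5566 m = 5.566 km.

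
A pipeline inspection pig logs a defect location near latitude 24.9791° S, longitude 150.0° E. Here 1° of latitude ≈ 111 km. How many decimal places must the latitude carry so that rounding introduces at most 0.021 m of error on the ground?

7 decimal places

One degree of latitude covers 111000 m.
With N decimal places the half-ulp bound is 0.5·10⁻ᴺ°, or 0.5·10⁻ᴺ × 111000 m on the ground.
Need 0.5 × 111000 × 10⁻ᴺ ≤ 0.021 → 10⁻ᴺ ≤ 3.784e-07, so N ≥ 6.42.
N = 6 would give 0.0555 m (too coarse); N = 7 gives 0.00555 m ≤ 0.021 m.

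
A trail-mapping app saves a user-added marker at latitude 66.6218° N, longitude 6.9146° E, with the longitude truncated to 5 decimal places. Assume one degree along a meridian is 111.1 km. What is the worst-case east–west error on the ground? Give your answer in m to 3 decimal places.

0.441 m

Truncating at 5 decimal places can drop up to a full unit in the last place, so the longitude may be off by as much as 1e-05°.
At latitude 66.6218° a degree of longitude spans 111100 m × cos 66.6218° = 111100 × 0.3968 ≈ 44084.3 m.
East–west error: 1e-05° × 44084.3 m/° ≈ 0.440843 m.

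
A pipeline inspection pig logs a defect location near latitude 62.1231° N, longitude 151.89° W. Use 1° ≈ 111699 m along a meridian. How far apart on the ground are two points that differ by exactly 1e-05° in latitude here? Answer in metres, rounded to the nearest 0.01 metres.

1.12 metres

1e-05° × 111699 m/° = 1.11699 m.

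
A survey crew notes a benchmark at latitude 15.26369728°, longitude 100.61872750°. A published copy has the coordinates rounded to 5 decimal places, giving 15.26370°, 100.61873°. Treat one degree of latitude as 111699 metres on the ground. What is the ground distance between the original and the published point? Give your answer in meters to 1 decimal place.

The latitude changed by -0.00000272° and the longitude by -0.00000250°.
N–S: -0.00000272° × 111699 m/° = -0.303821 m.
East–west at this latitude: -0.00000250° × 111699 × cos 15.2637° ≈ -0.00000250 × 107759 = -0.269397 m.
Combined displacement = (0.303821² + 0.269397²)^½ ≈ 0.406057 m.

0.4 meters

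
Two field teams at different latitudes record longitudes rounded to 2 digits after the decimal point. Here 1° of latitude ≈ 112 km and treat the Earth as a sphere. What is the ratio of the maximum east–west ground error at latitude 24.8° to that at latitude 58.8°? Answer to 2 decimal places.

Rounding to 2 decimal places leaves the longitude within ±0.005° of the true value.
Error at 24.8° = 0.005° × 112000 × cos 24.8° ≈ 560 × 0.9078 = 508.36 m.
Error at 58.8° = 0.005° × 112000 × cos 58.8° ≈ 560 × 0.5180 = 290.1 m.
The ratio reduces to cos 24.8° / cos 58.8° = 0.9078/0.5180 ≈ 1.7524.

1.75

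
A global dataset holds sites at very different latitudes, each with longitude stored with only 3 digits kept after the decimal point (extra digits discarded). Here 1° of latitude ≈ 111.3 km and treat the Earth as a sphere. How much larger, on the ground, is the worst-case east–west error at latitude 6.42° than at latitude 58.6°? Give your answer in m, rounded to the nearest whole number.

Truncating at 3 decimal places can drop up to a full unit in the last place, so the longitude may be off by as much as 0.001°.
Error at 6.42° = 0.001° × 111300 × cos 6.42° ≈ 111.3 × 0.9937 = 110.6 m.
At 58.6°: 0.001° × 111300 × cos 58.6° = 0.001 × 111300 × 0.5210 ≈ 57.988 m.
Difference: 110.6 − 57.988 = 52.614 m.

53 m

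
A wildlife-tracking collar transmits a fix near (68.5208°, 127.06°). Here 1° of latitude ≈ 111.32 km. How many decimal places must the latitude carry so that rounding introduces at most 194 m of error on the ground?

One degree of latitude covers 111320 m.
Rounding to N decimal places gives at most 0.5 × 10⁻ᴺ degrees of error, i.e. 0.5 × 10⁻ᴺ × 111320 m.
Need 0.5 × 111320 × 10⁻ᴺ ≤ 194 → 10⁻ᴺ ≤ 3.485e-03, so N ≥ 2.46.
At 2 places the error can reach 557 m, but 3 places keeps it to 55.7 m.

3 decimal places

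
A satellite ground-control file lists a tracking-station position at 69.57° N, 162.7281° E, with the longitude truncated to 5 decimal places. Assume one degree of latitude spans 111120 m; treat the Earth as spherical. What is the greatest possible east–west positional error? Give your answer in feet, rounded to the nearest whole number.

Truncating at 5 decimal places can drop up to a full unit in the last place, so the longitude may be off by as much as 1e-05°.
At latitude 69.57° a degree of longitude spans 111120 m × cos 69.57° = 111120 × 0.3491 ≈ 38787.9 m.
Maximum E–W displacement: 1e-05 × 38787.9 = 0.387879 m.
In feet: 0.387879 m ÷ 0.3048 ≈ 1.2726 ft.

1 feet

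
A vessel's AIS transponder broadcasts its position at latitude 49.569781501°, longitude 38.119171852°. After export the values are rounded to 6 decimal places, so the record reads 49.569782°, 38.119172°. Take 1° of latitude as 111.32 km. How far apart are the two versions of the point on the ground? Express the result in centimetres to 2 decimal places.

5.66 centimetres

The latitude changed by -0.000000499° and the longitude by -0.000000148°.
N–S: -0.000000499° × 111320 m/° = -0.0555487 m.
East–west at this latitude: -0.000000148° × 111320 × cos 49.5698° ≈ -0.000000148 × 72193.4 = -0.0106846 m.
Combined displacement = (0.0555487² + 0.0106846²)^½ ≈ 0.0565669 m.
That is 0.0565669 m = 5.6567 cm.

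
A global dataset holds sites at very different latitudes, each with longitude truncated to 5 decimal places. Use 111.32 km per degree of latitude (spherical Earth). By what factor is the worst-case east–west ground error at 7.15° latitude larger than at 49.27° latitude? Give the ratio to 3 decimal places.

Truncating at 5 decimal places can drop up to a full unit in the last place, so the longitude may be off by as much as 1e-05°.
At 7.15°: 1e-05° × 111320 × cos 7.15° = 1e-05 × 111320 × 0.9922 ≈ 1.1045 m.
Error at 49.27° = 1e-05° × 111320 × cos 49.27° ≈ 1.1132 × 0.6525 = 0.72636 m.
The ratio reduces to cos 7.15° / cos 49.27° = 0.9922/0.6525 ≈ 1.5207.

1.521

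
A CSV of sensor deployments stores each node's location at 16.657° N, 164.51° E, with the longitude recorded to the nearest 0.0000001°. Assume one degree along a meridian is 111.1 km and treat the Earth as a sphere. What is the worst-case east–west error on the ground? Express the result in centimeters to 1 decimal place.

0.5 centimeters

Rounding to 7 decimal places leaves the longitude within ±5e-08° of the true value.
Parallels shrink by cos φ, so at 16.657° a degree of longitude is 111100 × 0.9580 ≈ 106438 m.
East–west error: 5e-08° × 106438 m/° ≈ 0.0053219 m.
That is 0.0053219 m = 0.53219 cm.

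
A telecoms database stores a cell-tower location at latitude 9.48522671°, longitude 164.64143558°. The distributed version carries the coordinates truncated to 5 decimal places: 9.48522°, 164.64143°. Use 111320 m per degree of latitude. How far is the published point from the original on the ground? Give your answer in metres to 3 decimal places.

0.966 metres

The latitude changed by +0.00000671° and the longitude by +0.00000558°.
N–S: 0.00000671° × 111320 m/° = 0.746957 m.
E–W at 9.48522°: 0.00000558° × 111320 × cos 9.48522° = 0.00000558 × 111320 × 0.9863 ≈ 0.612673 m.
Combined displacement = (0.746957² + 0.612673²)^½ ≈ 0.966081 m.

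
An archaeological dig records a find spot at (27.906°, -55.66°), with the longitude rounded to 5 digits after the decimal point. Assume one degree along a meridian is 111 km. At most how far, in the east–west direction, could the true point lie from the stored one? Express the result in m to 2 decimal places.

0.49 m

Rounding to 5 decimal places leaves the longitude within ±5e-06° of the true value.
Parallels shrink by cos φ, so at 27.906° a degree of longitude is 111000 × 0.8837 ≈ 98092.5 m.
East–west error: 5e-06° × 98092.5 m/° ≈ 0.490463 m.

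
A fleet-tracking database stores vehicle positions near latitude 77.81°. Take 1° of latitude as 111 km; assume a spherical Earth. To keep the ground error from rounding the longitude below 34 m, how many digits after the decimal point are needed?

3

At 77.81° one degree of longitude covers 111000 × cos 77.81° ≈ 111000 × 0.2112 ≈ 23438.1 m.
Rounding to N decimal places gives at most 0.5 × 10⁻ᴺ degrees of error, i.e. 0.5 × 10⁻ᴺ × 23438.1 m.
Need 0.5 × 23438.1 × 10⁻ᴺ ≤ 34 → 10⁻ᴺ ≤ 2.901e-03, so N ≥ 2.54.
N = 2 would give 117 m (too coarse); N = 3 gives 11.7 m ≤ 34 m.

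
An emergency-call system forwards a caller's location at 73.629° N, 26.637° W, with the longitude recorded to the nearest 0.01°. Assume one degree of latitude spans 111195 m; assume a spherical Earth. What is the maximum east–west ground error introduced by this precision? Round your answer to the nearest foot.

Rounding to 2 decimal places leaves the longitude within ±0.005° of the true value.
At latitude 73.629° a degree of longitude spans 111195 m × cos 73.629° = 111195 × 0.2819 ≈ 31341 m.
East–west error: 0.005° × 31341 m/° ≈ 156.705 m.
In feet: 156.705 m ÷ 0.3048 ≈ 514.12 ft.

514 feet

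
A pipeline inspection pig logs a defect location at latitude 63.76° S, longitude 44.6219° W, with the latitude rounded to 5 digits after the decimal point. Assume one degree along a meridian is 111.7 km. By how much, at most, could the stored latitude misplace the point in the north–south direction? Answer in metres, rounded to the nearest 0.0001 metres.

0.5585 metres

Rounding to 5 decimal places leaves the latitude within ±5e-06° of the true value.
Along the meridian that is 5e-06° × 111700 m/° = 0.5585 m.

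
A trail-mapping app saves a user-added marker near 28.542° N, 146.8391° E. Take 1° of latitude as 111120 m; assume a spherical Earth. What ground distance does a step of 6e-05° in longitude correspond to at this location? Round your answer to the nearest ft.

19 ft

6e-05° of longitude at 28.542° is 6e-05 × 111120 × cos 28.542° ≈ 6e-05 × 97615.3 = 5.85692 m.
In feet: 5.85692 m ÷ 0.3048 ≈ 19.216 ft.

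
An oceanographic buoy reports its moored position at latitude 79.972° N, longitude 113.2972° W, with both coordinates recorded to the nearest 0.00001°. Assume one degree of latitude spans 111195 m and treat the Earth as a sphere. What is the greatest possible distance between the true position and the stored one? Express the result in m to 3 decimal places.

Rounding to 5 decimal places leaves each coordinate within ±5e-06° of the true value.
North–south component: 5e-06° × 111195 = 0.555975 m.
E–W at 79.972°: 5e-06° × 111195 × cos 79.972° = 5e-06 × 111195 × 0.1741 ≈ 0.0968116 m.
Combining orthogonally: (0.555975² + 0.0968116²)^½ ≈ 0.564341 m.

0.564 m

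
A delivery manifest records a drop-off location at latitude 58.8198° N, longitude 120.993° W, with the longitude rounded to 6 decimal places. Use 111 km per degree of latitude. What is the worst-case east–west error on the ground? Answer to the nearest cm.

Rounding to 6 decimal places leaves the longitude within ±5e-07° of the true value.
One degree of longitude at 58.8198° is 111000 × cos 58.8198° ≈ 111000 × 0.5177 = 57468.2 m.
So at most 5e-07° × 57468.2 ≈ 0.0287341 m east–west.
That is 0.0287341 m = 2.8734 cm.

3 cm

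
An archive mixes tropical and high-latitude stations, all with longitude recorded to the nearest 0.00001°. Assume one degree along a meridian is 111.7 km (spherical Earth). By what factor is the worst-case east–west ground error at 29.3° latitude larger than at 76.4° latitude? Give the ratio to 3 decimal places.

3.709

Rounding to 5 decimal places leaves the longitude within ±5e-06° of the true value.
At 29.3°: 5e-06° × 111700 × cos 29.3° = 5e-06 × 111700 × 0.8721 ≈ 0.48705 m.
Error at 76.4° = 5e-06° × 111700 × cos 76.4° ≈ 0.5585 × 0.2351 = 0.13133 m.
Ratio: 0.48705 / 0.13133 = cos 29.3° / cos 76.4° ≈ 3.7087.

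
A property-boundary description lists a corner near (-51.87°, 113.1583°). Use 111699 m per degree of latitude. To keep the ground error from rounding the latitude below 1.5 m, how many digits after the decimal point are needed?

5

One degree of latitude covers 111699 m.
With N decimal places the half-ulp bound is 0.5·10⁻ᴺ°, or 0.5·10⁻ᴺ × 111699 m on the ground.
Setting 55849.5 × 10⁻ᴺ ≤ 1.5 gives 10ᴺ ≥ 3.723e+04, i.e. N ≥ 4.57.
N = 4 would give 5.58 m (too coarse); N = 5 gives 0.558 m ≤ 1.5 m.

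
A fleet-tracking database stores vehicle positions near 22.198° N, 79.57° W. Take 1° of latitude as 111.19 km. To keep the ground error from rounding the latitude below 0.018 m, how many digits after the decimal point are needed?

One degree of latitude covers 111190 m.
With N decimal places the half-ulp bound is 0.5·10⁻ᴺ°, or 0.5·10⁻ᴺ × 111190 m on the ground.
Setting 55595 × 10⁻ᴺ ≤ 0.018 gives 10ᴺ ≥ 3.089e+06, i.e. N ≥ 6.49.
So 7 decimal places suffice (0.00556 m); 6 would allow up to 0.0556 m.

7 decimal places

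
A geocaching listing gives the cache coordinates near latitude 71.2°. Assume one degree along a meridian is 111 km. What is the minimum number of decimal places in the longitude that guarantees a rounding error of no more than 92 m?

At 71.2° one degree of longitude covers 111000 × cos 71.2° ≈ 111000 × 0.3223 ≈ 35771.5 m.
With N decimal places the half-ulp bound is 0.5·10⁻ᴺ°, or 0.5·10⁻ᴺ × 35771.5 m on the ground.
Need 0.5 × 35771.5 × 10⁻ᴺ ≤ 92 → 10⁻ᴺ ≤ 5.144e-03, so N ≥ 2.29.
At 2 places the error can reach 179 m, but 3 places keeps it to 17.9 m.

3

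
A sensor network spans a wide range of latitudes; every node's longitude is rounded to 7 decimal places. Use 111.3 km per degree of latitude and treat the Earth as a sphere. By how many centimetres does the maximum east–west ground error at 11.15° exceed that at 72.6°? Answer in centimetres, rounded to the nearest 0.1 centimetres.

0.4 centimetres

Rounding to 7 decimal places leaves the longitude within ±5e-08° of the true value.
At 11.15°: 5e-08° × 111300 × cos 11.15° = 5e-08 × 111300 × 0.9811 ≈ 0.00546 m.
At 72.6°: 5e-08° × 111300 × cos 72.6° = 5e-08 × 111300 × 0.2990 ≈ 0.0016642 m.
So the lower-latitude error exceeds the higher by 0.00546 − 0.0016642 = 0.0037958 m.
That is 0.00379579 m = 0.37958 cm.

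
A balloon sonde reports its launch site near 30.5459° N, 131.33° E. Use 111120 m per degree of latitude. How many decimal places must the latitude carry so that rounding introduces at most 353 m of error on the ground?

One degree of latitude covers 111120 m.
N decimal places → at most half a unit in the last place, 0.5 × 10⁻ᴺ° = 111120/2 × 10⁻ᴺ m.
Setting 55560 × 10⁻ᴺ ≤ 353 gives 10ᴺ ≥ 157.4, i.e. N ≥ 2.20.
At 2 places the error can reach 556 m, but 3 places keeps it to 55.6 m.

3 decimal places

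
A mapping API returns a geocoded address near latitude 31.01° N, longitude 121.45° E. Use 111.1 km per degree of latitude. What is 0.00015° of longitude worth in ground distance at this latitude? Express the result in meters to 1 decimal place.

At 31.01° a degree of longitude is 111100 × cos 31.01° ≈ 95221.3 m, so 0.00015° corresponds to 14.2832 m.

14.3 meters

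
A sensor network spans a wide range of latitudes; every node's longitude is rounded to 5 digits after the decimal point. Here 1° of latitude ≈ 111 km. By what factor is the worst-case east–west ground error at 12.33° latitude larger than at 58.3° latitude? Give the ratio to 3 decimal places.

Rounding to 5 decimal places leaves the longitude within ±5e-06° of the true value.
Error at 12.33° = 5e-06° × 111000 × cos 12.33° ≈ 0.555 × 0.9769 = 0.5422 m.
Error at 58.3° = 5e-06° × 111000 × cos 58.3° ≈ 0.555 × 0.5255 = 0.29164 m.
The ratio reduces to cos 12.33° / cos 58.3° = 0.9769/0.5255 ≈ 1.8592.

1.859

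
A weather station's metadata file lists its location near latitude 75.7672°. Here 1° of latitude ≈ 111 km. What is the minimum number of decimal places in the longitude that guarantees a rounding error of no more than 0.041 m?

6 decimal places

At 75.7672° one degree of longitude covers 111000 × cos 75.7672° ≈ 111000 × 0.2459 ≈ 27290.7 m.
With N decimal places the half-ulp bound is 0.5·10⁻ᴺ°, or 0.5·10⁻ᴺ × 27290.7 m on the ground.
Need 0.5 × 27290.7 × 10⁻ᴺ ≤ 0.041 → 10⁻ᴺ ≤ 3.005e-06, so N ≥ 5.52.
At 5 places the error can reach 0.136 m, but 6 places keeps it to 0.0136 m.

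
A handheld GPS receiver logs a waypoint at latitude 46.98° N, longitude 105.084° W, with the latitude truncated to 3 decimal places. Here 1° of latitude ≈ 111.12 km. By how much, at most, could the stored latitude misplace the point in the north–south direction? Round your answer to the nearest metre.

111 metres

Truncating at 3 decimal places can drop up to a full unit in the last place, so the latitude may be off by as much as 0.001°.
So the N–S error is at most 0.001 × 111120 = 111.12 m.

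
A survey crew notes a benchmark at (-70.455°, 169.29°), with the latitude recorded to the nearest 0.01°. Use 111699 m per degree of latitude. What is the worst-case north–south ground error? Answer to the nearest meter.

558 meters

Rounding to 2 decimal places leaves the latitude within ±0.005° of the true value.
North–south distance: 0.005° × 111699 m/° = 558.495 m.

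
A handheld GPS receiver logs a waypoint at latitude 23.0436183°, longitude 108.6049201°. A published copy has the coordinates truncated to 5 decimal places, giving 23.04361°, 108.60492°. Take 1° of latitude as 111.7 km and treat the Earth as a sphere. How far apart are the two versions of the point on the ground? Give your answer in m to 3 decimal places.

0.927 m

The latitude changed by +0.0000083° and the longitude by +0.0000001°.
N–S: 0.0000083° × 111700 m/° = 0.92711 m.
E–W at 23.0436°: 0.0000001° × 111700 × cos 23.0436° = 0.0000001 × 111700 × 0.9202 ≈ 0.0102787 m.
Distance: √(0.92711² + 0.0102787²) ≈ 0.927167 m.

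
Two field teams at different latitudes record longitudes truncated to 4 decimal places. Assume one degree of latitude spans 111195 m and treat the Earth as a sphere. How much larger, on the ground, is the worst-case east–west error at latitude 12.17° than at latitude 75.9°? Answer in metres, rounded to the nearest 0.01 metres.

Truncating at 4 decimal places can drop up to a full unit in the last place, so the longitude may be off by as much as 0.0001°.
At 12.17°: 0.0001° × 111195 × cos 12.17° = 0.0001 × 111195 × 0.9775 ≈ 10.87 m.
At 75.9°: 0.0001° × 111195 × cos 75.9° = 0.0001 × 111195 × 0.2436 ≈ 2.7089 m.
Difference: 10.87 − 2.7089 = 8.1607 m.

8.16 metres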